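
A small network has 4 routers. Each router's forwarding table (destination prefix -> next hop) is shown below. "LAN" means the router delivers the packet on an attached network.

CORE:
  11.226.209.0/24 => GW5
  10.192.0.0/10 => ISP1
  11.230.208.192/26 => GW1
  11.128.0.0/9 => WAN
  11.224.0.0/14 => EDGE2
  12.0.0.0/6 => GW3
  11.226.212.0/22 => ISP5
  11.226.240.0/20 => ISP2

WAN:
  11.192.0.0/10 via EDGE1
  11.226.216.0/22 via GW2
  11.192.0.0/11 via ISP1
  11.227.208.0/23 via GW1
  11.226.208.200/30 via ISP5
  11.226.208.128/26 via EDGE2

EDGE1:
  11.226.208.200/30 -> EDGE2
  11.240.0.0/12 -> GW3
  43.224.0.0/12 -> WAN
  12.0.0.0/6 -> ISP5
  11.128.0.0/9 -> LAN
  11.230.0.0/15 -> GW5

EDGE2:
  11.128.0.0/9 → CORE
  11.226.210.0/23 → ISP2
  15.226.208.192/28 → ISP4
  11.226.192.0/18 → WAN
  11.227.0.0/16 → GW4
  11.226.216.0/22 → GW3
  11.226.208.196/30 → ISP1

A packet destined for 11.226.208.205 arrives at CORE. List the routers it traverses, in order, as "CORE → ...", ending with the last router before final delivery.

CORE → EDGE2 → WAN → EDGE1

At CORE: longest match for 11.226.208.205 is 11.224.0.0/14 -> EDGE2
At EDGE2: longest match for 11.226.208.205 is 11.226.192.0/18 -> WAN
At WAN: longest match for 11.226.208.205 is 11.192.0.0/10 -> EDGE1
At EDGE1: longest match for 11.226.208.205 is 11.128.0.0/9 -> LAN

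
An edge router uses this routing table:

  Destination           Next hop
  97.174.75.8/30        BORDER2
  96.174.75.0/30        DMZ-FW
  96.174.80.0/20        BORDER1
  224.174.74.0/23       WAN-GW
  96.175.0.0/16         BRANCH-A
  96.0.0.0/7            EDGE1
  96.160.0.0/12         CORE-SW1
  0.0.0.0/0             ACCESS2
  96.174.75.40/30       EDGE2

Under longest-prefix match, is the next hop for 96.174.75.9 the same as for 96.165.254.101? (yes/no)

96.174.75.9: longest match 96.160.0.0/12 -> CORE-SW1
96.165.254.101: longest match 96.160.0.0/12 -> CORE-SW1

yes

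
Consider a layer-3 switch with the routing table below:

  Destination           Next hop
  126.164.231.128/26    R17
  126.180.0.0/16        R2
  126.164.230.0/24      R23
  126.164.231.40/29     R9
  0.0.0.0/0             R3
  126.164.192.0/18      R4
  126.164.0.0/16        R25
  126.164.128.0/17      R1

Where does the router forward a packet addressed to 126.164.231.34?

Routes whose prefix contains 126.164.231.34:
  0.0.0.0/0 (default, matches everything) -> R3
  126.164.0.0/16 (126.164.0.0 - 126.164.255.255) -> R25
  126.164.128.0/17 (126.164.128.0 - 126.164.255.255) -> R1
  126.164.192.0/18 (126.164.192.0 - 126.164.255.255) -> R4
More-specific entries that do NOT match:
  126.164.231.40/29 (126.164.231.40 - 126.164.231.47) does not contain 126.164.231.34
  126.164.231.128/26 (126.164.231.128 - 126.164.231.191) does not contain 126.164.231.34
  126.164.230.0/24 (126.164.230.0 - 126.164.230.255) does not contain 126.164.231.34
Longest matching prefix is /18 -> next hop R4.

R4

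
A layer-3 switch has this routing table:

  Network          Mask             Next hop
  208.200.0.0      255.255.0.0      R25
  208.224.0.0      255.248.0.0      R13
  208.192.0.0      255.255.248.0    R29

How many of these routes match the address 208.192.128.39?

0

No listed prefix contains 208.192.128.39.
Total matching entries: 0.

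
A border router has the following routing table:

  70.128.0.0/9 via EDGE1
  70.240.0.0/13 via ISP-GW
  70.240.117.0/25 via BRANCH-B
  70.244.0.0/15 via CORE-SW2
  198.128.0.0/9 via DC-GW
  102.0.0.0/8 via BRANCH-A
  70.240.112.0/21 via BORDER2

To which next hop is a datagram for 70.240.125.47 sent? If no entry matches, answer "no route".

Routes whose prefix contains 70.240.125.47:
  70.128.0.0/9 (70.128.0.0 - 70.255.255.255) -> EDGE1
  70.240.0.0/13 (70.240.0.0 - 70.247.255.255) -> ISP-GW
More-specific entries that do NOT match:
  70.240.117.0/25 (70.240.117.0 - 70.240.117.127) does not contain 70.240.125.47
  70.240.112.0/21 (70.240.112.0 - 70.240.119.255) does not contain 70.240.125.47
  70.244.0.0/15 (70.244.0.0 - 70.245.255.255) does not contain 70.240.125.47
Longest matching prefix is /13 -> next hop ISP-GW.

ISP-GW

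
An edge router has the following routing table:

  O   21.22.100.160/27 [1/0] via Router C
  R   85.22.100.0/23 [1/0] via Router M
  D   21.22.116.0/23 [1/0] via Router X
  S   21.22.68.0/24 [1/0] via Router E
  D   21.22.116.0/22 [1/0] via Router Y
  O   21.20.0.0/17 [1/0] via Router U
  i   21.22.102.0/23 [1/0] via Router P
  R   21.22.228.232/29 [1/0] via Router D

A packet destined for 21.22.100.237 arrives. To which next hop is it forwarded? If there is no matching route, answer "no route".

No entry's prefix contains 21.22.100.237; there is no default route.

no route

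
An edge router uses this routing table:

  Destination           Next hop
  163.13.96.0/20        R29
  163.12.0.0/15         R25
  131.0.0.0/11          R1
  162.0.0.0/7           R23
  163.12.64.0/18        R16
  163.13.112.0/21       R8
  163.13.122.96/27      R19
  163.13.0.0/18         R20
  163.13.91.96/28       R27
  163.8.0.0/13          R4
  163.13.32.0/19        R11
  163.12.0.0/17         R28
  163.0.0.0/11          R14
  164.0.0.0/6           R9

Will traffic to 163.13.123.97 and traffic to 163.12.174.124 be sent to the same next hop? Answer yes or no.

163.13.123.97: longest match 163.12.0.0/15 -> R25
163.12.174.124: longest match 163.12.0.0/15 -> R25

yes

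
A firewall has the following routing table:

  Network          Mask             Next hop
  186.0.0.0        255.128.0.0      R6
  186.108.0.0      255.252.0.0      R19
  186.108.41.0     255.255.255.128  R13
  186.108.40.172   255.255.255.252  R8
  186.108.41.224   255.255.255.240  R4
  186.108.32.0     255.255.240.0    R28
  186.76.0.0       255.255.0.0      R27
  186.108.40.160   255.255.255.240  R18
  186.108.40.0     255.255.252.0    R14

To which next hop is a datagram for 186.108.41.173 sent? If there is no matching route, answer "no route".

Routes whose prefix contains 186.108.41.173:
  186.0.0.0/9 (186.0.0.0 - 186.127.255.255) -> R6
  186.108.0.0/14 (186.108.0.0 - 186.111.255.255) -> R19
  186.108.32.0/20 (186.108.32.0 - 186.108.47.255) -> R28
  186.108.40.0/22 (186.108.40.0 - 186.108.43.255) -> R14
More-specific entries that do NOT match:
  186.108.40.172/30 (186.108.40.172 - 186.108.40.175) does not contain 186.108.41.173
  186.108.41.224/28 (186.108.41.224 - 186.108.41.239) does not contain 186.108.41.173
  186.108.40.160/28 (186.108.40.160 - 186.108.40.175) does not contain 186.108.41.173
  186.108.41.0/25 (186.108.41.0 - 186.108.41.127) does not contain 186.108.41.173
Longest matching prefix is /22 -> next hop R14.

R14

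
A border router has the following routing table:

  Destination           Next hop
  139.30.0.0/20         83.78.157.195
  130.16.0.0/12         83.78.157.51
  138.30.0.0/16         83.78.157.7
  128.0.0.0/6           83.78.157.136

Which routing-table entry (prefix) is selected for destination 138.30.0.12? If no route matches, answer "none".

Entries matching 138.30.0.12:
  138.30.0.0/16 (138.30.0.0 - 138.30.255.255)
Most specific is 138.30.0.0/16.

138.30.0.0/16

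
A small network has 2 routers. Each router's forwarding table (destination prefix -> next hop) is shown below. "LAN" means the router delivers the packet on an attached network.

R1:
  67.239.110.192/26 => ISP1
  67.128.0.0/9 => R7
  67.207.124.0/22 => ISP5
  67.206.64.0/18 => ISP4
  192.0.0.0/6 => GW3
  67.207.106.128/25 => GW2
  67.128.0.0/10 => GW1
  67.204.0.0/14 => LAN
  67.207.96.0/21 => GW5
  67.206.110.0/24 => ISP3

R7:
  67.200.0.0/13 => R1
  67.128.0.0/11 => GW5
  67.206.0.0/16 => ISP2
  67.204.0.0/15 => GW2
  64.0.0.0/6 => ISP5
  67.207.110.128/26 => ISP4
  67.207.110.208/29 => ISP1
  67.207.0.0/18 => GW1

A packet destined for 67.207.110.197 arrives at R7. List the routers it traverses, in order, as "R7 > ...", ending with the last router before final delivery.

R7 > R1

At R7: longest match for 67.207.110.197 is 67.200.0.0/13 -> R1
At R1: longest match for 67.207.110.197 is 67.204.0.0/14 -> LAN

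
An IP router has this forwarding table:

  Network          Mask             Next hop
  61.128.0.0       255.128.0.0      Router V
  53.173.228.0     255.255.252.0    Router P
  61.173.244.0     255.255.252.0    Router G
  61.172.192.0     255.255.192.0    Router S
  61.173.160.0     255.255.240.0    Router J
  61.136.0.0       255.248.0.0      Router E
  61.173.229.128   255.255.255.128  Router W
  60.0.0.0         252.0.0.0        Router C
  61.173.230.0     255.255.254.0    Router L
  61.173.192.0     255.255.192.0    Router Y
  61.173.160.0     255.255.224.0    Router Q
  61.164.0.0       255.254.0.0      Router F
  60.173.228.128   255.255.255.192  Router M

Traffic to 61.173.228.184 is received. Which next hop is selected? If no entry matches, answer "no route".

Router Y

Routes whose prefix contains 61.173.228.184:
  60.0.0.0/6 (60.0.0.0 - 63.255.255.255) -> Router C
  61.128.0.0/9 (61.128.0.0 - 61.255.255.255) -> Router V
  61.173.192.0/18 (61.173.192.0 - 61.173.255.255) -> Router Y
More-specific entries that do NOT match:
  60.173.228.128/26 (60.173.228.128 - 60.173.228.191) does not contain 61.173.228.184
  61.173.229.128/25 (61.173.229.128 - 61.173.229.255) does not contain 61.173.228.184
  61.173.230.0/23 (61.173.230.0 - 61.173.231.255) does not contain 61.173.228.184
  53.173.228.0/22 (53.173.228.0 - 53.173.231.255) does not contain 61.173.228.184
  61.173.244.0/22 (61.173.244.0 - 61.173.247.255) does not contain 61.173.228.184
  61.173.160.0/20 (61.173.160.0 - 61.173.175.255) does not contain 61.173.228.184
  61.173.160.0/19 (61.173.160.0 - 61.173.191.255) does not contain 61.173.228.184
Longest matching prefix is /18 -> next hop Router Y.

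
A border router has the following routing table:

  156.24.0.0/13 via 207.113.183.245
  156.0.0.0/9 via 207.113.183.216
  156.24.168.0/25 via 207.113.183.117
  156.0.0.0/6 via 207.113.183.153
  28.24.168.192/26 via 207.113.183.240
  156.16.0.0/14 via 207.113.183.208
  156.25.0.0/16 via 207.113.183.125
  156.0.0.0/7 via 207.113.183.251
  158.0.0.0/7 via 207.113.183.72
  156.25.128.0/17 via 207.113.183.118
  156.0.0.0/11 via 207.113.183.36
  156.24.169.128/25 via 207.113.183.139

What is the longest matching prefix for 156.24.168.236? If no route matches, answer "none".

Entries matching 156.24.168.236:
  156.0.0.0/6 (156.0.0.0 - 159.255.255.255)
  156.0.0.0/7 (156.0.0.0 - 157.255.255.255)
  156.0.0.0/9 (156.0.0.0 - 156.127.255.255)
  156.0.0.0/11 (156.0.0.0 - 156.31.255.255)
  156.24.0.0/13 (156.24.0.0 - 156.31.255.255)
Most specific is 156.24.0.0/13.

156.24.0.0/13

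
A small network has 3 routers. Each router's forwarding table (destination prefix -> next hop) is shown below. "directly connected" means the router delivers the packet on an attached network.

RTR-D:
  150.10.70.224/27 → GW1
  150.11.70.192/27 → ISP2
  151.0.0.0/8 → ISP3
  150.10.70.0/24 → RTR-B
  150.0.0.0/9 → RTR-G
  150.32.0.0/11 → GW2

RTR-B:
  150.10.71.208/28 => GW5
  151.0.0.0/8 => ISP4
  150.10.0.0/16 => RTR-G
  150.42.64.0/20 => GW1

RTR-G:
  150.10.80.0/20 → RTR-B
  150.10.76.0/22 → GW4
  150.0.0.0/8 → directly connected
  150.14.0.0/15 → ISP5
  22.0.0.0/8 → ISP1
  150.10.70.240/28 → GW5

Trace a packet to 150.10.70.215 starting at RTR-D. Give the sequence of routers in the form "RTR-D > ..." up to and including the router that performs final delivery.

RTR-D > RTR-B > RTR-G

At RTR-D: longest match for 150.10.70.215 is 150.10.70.0/24 -> RTR-B
At RTR-B: longest match for 150.10.70.215 is 150.10.0.0/16 -> RTR-G
At RTR-G: longest match for 150.10.70.215 is 150.0.0.0/8 -> directly connected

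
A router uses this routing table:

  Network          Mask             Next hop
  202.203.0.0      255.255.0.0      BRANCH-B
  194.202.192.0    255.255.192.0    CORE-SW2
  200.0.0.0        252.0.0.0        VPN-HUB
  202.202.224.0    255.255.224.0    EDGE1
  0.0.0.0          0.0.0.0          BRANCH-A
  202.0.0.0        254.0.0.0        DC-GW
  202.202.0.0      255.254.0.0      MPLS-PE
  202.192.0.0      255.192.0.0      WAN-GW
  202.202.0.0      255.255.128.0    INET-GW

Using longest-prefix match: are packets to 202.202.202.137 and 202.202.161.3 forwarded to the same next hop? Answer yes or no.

202.202.202.137: longest match 202.202.0.0/15 -> MPLS-PE
202.202.161.3: longest match 202.202.0.0/15 -> MPLS-PE

yes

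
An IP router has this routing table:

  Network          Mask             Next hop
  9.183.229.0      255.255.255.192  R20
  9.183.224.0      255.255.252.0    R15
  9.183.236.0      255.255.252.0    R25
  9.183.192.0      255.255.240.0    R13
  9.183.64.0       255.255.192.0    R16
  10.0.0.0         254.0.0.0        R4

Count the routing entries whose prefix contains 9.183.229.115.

No listed prefix contains 9.183.229.115.
Total matching entries: 0.

0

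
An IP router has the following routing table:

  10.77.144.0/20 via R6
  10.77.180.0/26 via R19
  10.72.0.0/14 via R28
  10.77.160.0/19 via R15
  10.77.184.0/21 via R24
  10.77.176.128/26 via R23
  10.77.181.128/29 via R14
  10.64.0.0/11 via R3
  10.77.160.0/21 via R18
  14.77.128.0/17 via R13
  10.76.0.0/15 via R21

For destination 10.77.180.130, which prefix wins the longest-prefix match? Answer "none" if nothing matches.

Entries matching 10.77.180.130:
  10.64.0.0/11 (10.64.0.0 - 10.95.255.255)
  10.76.0.0/15 (10.76.0.0 - 10.77.255.255)
  10.77.160.0/19 (10.77.160.0 - 10.77.191.255)
Most specific is 10.77.160.0/19.

10.77.160.0/19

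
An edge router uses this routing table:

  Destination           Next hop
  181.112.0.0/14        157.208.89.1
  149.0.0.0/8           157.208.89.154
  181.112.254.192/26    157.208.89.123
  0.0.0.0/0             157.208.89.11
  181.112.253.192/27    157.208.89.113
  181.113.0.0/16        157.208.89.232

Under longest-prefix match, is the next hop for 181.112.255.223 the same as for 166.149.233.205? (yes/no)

no

181.112.255.223: longest match 181.112.0.0/14 -> 157.208.89.1
166.149.233.205: longest match 0.0.0.0/0 -> 157.208.89.11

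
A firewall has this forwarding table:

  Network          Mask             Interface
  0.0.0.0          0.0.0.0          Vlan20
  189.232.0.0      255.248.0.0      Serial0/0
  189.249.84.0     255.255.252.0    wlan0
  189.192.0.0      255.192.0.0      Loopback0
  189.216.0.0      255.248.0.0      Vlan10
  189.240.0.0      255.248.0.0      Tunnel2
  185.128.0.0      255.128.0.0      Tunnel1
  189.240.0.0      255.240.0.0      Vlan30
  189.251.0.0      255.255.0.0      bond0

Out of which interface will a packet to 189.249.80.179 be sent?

Vlan30

Routes whose prefix contains 189.249.80.179:
  0.0.0.0/0 (default, matches everything) -> Vlan20
  189.192.0.0/10 (189.192.0.0 - 189.255.255.255) -> Loopback0
  189.240.0.0/12 (189.240.0.0 - 189.255.255.255) -> Vlan30
More-specific entries that do NOT match:
  189.249.84.0/22 (189.249.84.0 - 189.249.87.255) does not contain 189.249.80.179
  189.251.0.0/16 (189.251.0.0 - 189.251.255.255) does not contain 189.249.80.179
  189.232.0.0/13 (189.232.0.0 - 189.239.255.255) does not contain 189.249.80.179
  189.216.0.0/13 (189.216.0.0 - 189.223.255.255) does not contain 189.249.80.179
  189.240.0.0/13 (189.240.0.0 - 189.247.255.255) does not contain 189.249.80.179
Longest matching prefix is /12 -> interface Vlan30.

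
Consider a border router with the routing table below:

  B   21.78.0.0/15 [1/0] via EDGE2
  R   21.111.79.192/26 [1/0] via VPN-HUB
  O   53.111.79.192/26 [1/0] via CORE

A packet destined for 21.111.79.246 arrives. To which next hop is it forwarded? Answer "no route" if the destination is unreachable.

VPN-HUB

Routes whose prefix contains 21.111.79.246:
  21.111.79.192/26 (21.111.79.192 - 21.111.79.255) -> VPN-HUB
Longest matching prefix is /26 -> next hop VPN-HUB.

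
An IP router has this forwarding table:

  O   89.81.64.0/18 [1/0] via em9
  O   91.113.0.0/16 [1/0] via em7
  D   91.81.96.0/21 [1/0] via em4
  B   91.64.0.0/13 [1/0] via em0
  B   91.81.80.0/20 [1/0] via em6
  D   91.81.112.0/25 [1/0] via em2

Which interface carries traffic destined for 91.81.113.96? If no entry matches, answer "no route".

No entry's prefix contains 91.81.113.96; there is no default route.

no route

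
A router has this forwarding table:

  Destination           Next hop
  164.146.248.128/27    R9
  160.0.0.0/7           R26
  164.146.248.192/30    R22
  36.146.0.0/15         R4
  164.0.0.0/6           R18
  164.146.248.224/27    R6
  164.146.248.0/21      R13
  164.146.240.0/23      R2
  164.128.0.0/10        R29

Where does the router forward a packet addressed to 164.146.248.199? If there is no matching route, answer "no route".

R13

Routes whose prefix contains 164.146.248.199:
  164.0.0.0/6 (164.0.0.0 - 167.255.255.255) -> R18
  164.128.0.0/10 (164.128.0.0 - 164.191.255.255) -> R29
  164.146.248.0/21 (164.146.248.0 - 164.146.255.255) -> R13
More-specific entries that do NOT match:
  164.146.248.192/30 (164.146.248.192 - 164.146.248.195) does not contain 164.146.248.199
  164.146.248.128/27 (164.146.248.128 - 164.146.248.159) does not contain 164.146.248.199
  164.146.248.224/27 (164.146.248.224 - 164.146.248.255) does not contain 164.146.248.199
  164.146.240.0/23 (164.146.240.0 - 164.146.241.255) does not contain 164.146.248.199
Longest matching prefix is /21 -> next hop R13.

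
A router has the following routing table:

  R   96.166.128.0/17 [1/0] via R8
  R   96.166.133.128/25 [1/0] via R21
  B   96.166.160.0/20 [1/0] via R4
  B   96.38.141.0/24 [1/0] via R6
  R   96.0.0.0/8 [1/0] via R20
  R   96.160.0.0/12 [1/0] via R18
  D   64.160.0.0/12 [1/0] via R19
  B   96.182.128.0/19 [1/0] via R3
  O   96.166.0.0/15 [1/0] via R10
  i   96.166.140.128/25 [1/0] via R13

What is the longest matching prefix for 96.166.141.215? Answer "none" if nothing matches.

96.166.128.0/17

Entries matching 96.166.141.215:
  96.0.0.0/8 (96.0.0.0 - 96.255.255.255)
  96.160.0.0/12 (96.160.0.0 - 96.175.255.255)
  96.166.0.0/15 (96.166.0.0 - 96.167.255.255)
  96.166.128.0/17 (96.166.128.0 - 96.166.255.255)
Most specific is 96.166.128.0/17.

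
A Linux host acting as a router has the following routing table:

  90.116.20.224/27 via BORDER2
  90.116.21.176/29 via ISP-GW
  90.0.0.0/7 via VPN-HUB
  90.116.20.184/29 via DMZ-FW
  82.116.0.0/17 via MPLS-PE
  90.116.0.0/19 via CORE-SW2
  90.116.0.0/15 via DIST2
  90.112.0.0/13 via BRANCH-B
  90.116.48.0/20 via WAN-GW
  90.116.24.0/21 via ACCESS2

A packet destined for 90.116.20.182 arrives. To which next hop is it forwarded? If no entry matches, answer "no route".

CORE-SW2

Routes whose prefix contains 90.116.20.182:
  90.0.0.0/7 (90.0.0.0 - 91.255.255.255) -> VPN-HUB
  90.112.0.0/13 (90.112.0.0 - 90.119.255.255) -> BRANCH-B
  90.116.0.0/15 (90.116.0.0 - 90.117.255.255) -> DIST2
  90.116.0.0/19 (90.116.0.0 - 90.116.31.255) -> CORE-SW2
More-specific entries that do NOT match:
  90.116.21.176/29 (90.116.21.176 - 90.116.21.183) does not contain 90.116.20.182
  90.116.20.184/29 (90.116.20.184 - 90.116.20.191) does not contain 90.116.20.182
  90.116.20.224/27 (90.116.20.224 - 90.116.20.255) does not contain 90.116.20.182
  90.116.24.0/21 (90.116.24.0 - 90.116.31.255) does not contain 90.116.20.182
  90.116.48.0/20 (90.116.48.0 - 90.116.63.255) does not contain 90.116.20.182
Longest matching prefix is /19 -> next hop CORE-SW2.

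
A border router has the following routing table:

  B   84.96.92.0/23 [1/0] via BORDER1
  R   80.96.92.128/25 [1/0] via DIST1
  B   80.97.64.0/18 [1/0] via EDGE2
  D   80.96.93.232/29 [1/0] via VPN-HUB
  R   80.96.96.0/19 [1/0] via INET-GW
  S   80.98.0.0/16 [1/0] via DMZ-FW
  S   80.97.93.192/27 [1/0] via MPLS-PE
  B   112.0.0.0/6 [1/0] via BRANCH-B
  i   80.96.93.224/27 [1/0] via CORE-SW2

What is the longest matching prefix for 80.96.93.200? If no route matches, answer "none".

none

80.96.93.200 is outside every listed prefix and there is no default route.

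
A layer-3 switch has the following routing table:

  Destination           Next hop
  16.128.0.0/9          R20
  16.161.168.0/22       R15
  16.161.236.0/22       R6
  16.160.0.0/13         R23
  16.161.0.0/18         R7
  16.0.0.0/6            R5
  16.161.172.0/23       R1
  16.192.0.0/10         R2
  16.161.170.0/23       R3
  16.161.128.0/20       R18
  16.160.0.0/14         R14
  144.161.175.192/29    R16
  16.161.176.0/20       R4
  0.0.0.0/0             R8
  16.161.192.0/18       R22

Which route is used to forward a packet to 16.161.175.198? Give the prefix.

Entries matching 16.161.175.198:
  0.0.0.0/0 (default, matches everything)
  16.0.0.0/6 (16.0.0.0 - 19.255.255.255)
  16.128.0.0/9 (16.128.0.0 - 16.255.255.255)
  16.160.0.0/13 (16.160.0.0 - 16.167.255.255)
  16.160.0.0/14 (16.160.0.0 - 16.163.255.255)
Most specific is 16.160.0.0/14.

16.160.0.0/14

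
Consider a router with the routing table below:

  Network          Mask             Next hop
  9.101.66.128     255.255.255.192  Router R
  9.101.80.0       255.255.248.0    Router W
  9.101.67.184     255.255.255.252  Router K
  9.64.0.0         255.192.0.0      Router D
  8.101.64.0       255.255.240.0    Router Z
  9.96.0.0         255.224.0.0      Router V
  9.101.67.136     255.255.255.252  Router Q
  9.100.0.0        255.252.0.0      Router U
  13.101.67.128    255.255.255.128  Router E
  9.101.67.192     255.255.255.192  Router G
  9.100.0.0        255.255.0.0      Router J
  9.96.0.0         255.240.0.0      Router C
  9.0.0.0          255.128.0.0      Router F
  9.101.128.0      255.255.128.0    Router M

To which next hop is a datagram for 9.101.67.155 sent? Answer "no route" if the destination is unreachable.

Routes whose prefix contains 9.101.67.155:
  9.0.0.0/9 (9.0.0.0 - 9.127.255.255) -> Router F
  9.64.0.0/10 (9.64.0.0 - 9.127.255.255) -> Router D
  9.96.0.0/11 (9.96.0.0 - 9.127.255.255) -> Router V
  9.96.0.0/12 (9.96.0.0 - 9.111.255.255) -> Router C
  9.100.0.0/14 (9.100.0.0 - 9.103.255.255) -> Router U
More-specific entries that do NOT match:
  9.101.67.184/30 (9.101.67.184 - 9.101.67.187) does not contain 9.101.67.155
  9.101.67.136/30 (9.101.67.136 - 9.101.67.139) does not contain 9.101.67.155
  9.101.66.128/26 (9.101.66.128 - 9.101.66.191) does not contain 9.101.67.155
  9.101.67.192/26 (9.101.67.192 - 9.101.67.255) does not contain 9.101.67.155
  13.101.67.128/25 (13.101.67.128 - 13.101.67.255) does not contain 9.101.67.155
  9.101.80.0/21 (9.101.80.0 - 9.101.87.255) does not contain 9.101.67.155
  8.101.64.0/20 (8.101.64.0 - 8.101.79.255) does not contain 9.101.67.155
  9.101.128.0/17 (9.101.128.0 - 9.101.255.255) does not contain 9.101.67.155
  9.100.0.0/16 (9.100.0.0 - 9.100.255.255) does not contain 9.101.67.155
Longest matching prefix is /14 -> next hop Router U.

Router U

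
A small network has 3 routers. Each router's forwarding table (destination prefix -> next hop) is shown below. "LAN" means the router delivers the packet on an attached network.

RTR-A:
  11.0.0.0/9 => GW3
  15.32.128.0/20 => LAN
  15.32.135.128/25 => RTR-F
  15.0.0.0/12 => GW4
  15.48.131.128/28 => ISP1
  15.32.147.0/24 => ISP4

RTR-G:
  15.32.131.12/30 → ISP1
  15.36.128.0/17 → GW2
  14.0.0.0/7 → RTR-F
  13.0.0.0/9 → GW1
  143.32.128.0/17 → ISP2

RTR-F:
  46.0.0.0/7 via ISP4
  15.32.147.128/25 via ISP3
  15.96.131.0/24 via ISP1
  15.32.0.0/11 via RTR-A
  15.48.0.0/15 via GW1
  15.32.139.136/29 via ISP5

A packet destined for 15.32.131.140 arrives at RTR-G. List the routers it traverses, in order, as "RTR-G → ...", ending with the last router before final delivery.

At RTR-G: longest match for 15.32.131.140 is 14.0.0.0/7 -> RTR-F
At RTR-F: longest match for 15.32.131.140 is 15.32.0.0/11 -> RTR-A
At RTR-A: longest match for 15.32.131.140 is 15.32.128.0/20 -> LAN

RTR-G → RTR-F → RTR-A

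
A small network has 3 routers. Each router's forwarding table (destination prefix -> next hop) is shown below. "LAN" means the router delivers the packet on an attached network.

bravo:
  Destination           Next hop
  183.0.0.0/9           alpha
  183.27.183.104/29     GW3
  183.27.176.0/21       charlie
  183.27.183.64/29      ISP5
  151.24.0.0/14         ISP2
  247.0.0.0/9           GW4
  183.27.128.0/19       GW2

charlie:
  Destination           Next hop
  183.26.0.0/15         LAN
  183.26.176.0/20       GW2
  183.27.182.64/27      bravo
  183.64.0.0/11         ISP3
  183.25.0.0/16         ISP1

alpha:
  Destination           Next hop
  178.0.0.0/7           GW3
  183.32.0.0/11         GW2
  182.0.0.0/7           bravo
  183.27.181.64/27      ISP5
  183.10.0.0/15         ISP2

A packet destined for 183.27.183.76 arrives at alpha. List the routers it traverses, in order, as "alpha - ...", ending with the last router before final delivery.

alpha - bravo - charlie

At alpha: longest match for 183.27.183.76 is 182.0.0.0/7 -> bravo
At bravo: longest match for 183.27.183.76 is 183.27.176.0/21 -> charlie
At charlie: longest match for 183.27.183.76 is 183.26.0.0/15 -> LAN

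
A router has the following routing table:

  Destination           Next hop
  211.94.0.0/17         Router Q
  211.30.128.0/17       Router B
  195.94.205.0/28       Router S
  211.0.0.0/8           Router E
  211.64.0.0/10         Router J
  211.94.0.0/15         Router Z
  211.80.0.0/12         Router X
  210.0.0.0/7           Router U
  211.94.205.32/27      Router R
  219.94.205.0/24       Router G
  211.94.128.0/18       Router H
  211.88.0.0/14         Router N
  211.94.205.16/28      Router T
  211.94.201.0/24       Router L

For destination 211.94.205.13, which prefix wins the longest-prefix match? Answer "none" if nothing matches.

Entries matching 211.94.205.13:
  210.0.0.0/7 (210.0.0.0 - 211.255.255.255)
  211.0.0.0/8 (211.0.0.0 - 211.255.255.255)
  211.64.0.0/10 (211.64.0.0 - 211.127.255.255)
  211.80.0.0/12 (211.80.0.0 - 211.95.255.255)
  211.94.0.0/15 (211.94.0.0 - 211.95.255.255)
Most specific is 211.94.0.0/15.

211.94.0.0/15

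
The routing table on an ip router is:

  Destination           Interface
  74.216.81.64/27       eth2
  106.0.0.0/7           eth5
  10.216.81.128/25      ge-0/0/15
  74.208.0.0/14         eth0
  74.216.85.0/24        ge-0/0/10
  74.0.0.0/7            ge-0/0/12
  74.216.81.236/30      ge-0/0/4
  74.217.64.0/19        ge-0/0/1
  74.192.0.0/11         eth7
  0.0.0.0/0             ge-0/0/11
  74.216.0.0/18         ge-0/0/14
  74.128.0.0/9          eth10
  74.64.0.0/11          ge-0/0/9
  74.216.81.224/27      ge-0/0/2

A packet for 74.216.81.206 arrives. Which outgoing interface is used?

Routes whose prefix contains 74.216.81.206:
  0.0.0.0/0 (default, matches everything) -> ge-0/0/11
  74.0.0.0/7 (74.0.0.0 - 75.255.255.255) -> ge-0/0/12
  74.128.0.0/9 (74.128.0.0 - 74.255.255.255) -> eth10
  74.192.0.0/11 (74.192.0.0 - 74.223.255.255) -> eth7
More-specific entries that do NOT match:
  74.216.81.236/30 (74.216.81.236 - 74.216.81.239) does not contain 74.216.81.206
  74.216.81.64/27 (74.216.81.64 - 74.216.81.95) does not contain 74.216.81.206
  74.216.81.224/27 (74.216.81.224 - 74.216.81.255) does not contain 74.216.81.206
  10.216.81.128/25 (10.216.81.128 - 10.216.81.255) does not contain 74.216.81.206
  74.216.85.0/24 (74.216.85.0 - 74.216.85.255) does not contain 74.216.81.206
  74.217.64.0/19 (74.217.64.0 - 74.217.95.255) does not contain 74.216.81.206
  74.216.0.0/18 (74.216.0.0 - 74.216.63.255) does not contain 74.216.81.206
  74.208.0.0/14 (74.208.0.0 - 74.211.255.255) does not contain 74.216.81.206
Longest matching prefix is /11 -> interface eth7.

eth7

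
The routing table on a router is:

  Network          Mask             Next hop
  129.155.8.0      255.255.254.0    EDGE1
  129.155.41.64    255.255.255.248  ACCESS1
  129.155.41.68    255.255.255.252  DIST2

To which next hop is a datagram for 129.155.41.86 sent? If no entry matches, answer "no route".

No entry's prefix contains 129.155.41.86; there is no default route.

no route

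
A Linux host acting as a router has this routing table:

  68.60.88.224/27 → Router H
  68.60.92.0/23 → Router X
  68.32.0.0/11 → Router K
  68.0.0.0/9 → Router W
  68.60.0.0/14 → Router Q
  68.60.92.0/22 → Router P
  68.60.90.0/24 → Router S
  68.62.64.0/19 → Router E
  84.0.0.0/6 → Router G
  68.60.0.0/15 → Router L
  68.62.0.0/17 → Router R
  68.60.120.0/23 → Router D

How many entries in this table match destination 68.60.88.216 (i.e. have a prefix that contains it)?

Prefixes containing 68.60.88.216:
  68.0.0.0/9 (68.0.0.0 - 68.127.255.255)
  68.32.0.0/11 (68.32.0.0 - 68.63.255.255)
  68.60.0.0/14 (68.60.0.0 - 68.63.255.255)
  68.60.0.0/15 (68.60.0.0 - 68.61.255.255)
Total matching entries: 4.

4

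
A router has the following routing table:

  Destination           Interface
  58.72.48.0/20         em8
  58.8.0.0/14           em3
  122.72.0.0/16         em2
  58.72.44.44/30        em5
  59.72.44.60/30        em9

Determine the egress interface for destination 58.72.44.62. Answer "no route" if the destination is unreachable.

no route

No entry's prefix contains 58.72.44.62; there is no default route.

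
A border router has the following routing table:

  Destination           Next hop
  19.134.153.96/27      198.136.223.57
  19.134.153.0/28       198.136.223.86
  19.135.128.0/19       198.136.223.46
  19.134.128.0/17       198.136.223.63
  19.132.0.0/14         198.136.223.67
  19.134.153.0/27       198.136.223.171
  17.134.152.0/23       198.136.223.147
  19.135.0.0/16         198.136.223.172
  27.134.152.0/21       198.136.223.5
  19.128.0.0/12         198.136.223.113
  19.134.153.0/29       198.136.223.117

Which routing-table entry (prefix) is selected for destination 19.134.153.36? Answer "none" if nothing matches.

19.134.128.0/17

Entries matching 19.134.153.36:
  19.128.0.0/12 (19.128.0.0 - 19.143.255.255)
  19.132.0.0/14 (19.132.0.0 - 19.135.255.255)
  19.134.128.0/17 (19.134.128.0 - 19.134.255.255)
Most specific is 19.134.128.0/17.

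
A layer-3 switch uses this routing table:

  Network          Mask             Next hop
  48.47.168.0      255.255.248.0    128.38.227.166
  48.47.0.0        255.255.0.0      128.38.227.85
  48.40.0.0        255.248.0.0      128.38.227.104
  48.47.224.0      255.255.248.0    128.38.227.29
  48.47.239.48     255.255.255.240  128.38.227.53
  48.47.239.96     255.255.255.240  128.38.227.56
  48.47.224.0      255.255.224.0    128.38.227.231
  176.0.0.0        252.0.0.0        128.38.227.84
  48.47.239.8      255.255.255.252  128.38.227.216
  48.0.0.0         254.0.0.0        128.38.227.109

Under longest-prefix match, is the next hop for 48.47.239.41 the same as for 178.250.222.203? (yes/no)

48.47.239.41: longest match 48.47.224.0/19 -> 128.38.227.231
178.250.222.203: longest match 176.0.0.0/6 -> 128.38.227.84

no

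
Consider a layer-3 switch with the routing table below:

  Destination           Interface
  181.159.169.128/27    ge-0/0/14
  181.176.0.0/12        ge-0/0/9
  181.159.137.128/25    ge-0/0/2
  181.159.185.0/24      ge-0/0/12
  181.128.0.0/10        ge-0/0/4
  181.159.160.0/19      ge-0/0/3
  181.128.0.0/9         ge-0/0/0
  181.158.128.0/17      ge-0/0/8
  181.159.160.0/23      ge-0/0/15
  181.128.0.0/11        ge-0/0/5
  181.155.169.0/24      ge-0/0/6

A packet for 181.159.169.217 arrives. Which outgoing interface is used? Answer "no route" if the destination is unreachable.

Routes whose prefix contains 181.159.169.217:
  181.128.0.0/9 (181.128.0.0 - 181.255.255.255) -> ge-0/0/0
  181.128.0.0/10 (181.128.0.0 - 181.191.255.255) -> ge-0/0/4
  181.128.0.0/11 (181.128.0.0 - 181.159.255.255) -> ge-0/0/5
  181.159.160.0/19 (181.159.160.0 - 181.159.191.255) -> ge-0/0/3
More-specific entries that do NOT match:
  181.159.169.128/27 (181.159.169.128 - 181.159.169.159) does not contain 181.159.169.217
  181.159.137.128/25 (181.159.137.128 - 181.159.137.255) does not contain 181.159.169.217
  181.159.185.0/24 (181.159.185.0 - 181.159.185.255) does not contain 181.159.169.217
  181.155.169.0/24 (181.155.169.0 - 181.155.169.255) does not contain 181.159.169.217
  181.159.160.0/23 (181.159.160.0 - 181.159.161.255) does not contain 181.159.169.217
Longest matching prefix is /19 -> interface ge-0/0/3.

ge-0/0/3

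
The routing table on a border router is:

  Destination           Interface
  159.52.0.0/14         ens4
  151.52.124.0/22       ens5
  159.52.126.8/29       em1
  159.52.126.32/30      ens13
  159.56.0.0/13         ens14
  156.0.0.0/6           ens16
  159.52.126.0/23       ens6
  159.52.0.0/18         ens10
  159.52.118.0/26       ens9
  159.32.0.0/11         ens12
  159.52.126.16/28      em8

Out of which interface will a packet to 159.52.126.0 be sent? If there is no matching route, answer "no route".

Routes whose prefix contains 159.52.126.0:
  156.0.0.0/6 (156.0.0.0 - 159.255.255.255) -> ens16
  159.32.0.0/11 (159.32.0.0 - 159.63.255.255) -> ens12
  159.52.0.0/14 (159.52.0.0 - 159.55.255.255) -> ens4
  159.52.126.0/23 (159.52.126.0 - 159.52.127.255) -> ens6
More-specific entries that do NOT match:
  159.52.126.32/30 (159.52.126.32 - 159.52.126.35) does not contain 159.52.126.0
  159.52.126.8/29 (159.52.126.8 - 159.52.126.15) does not contain 159.52.126.0
  159.52.126.16/28 (159.52.126.16 - 159.52.126.31) does not contain 159.52.126.0
  159.52.118.0/26 (159.52.118.0 - 159.52.118.63) does not contain 159.52.126.0
Longest matching prefix is /23 -> interface ens6.

ens6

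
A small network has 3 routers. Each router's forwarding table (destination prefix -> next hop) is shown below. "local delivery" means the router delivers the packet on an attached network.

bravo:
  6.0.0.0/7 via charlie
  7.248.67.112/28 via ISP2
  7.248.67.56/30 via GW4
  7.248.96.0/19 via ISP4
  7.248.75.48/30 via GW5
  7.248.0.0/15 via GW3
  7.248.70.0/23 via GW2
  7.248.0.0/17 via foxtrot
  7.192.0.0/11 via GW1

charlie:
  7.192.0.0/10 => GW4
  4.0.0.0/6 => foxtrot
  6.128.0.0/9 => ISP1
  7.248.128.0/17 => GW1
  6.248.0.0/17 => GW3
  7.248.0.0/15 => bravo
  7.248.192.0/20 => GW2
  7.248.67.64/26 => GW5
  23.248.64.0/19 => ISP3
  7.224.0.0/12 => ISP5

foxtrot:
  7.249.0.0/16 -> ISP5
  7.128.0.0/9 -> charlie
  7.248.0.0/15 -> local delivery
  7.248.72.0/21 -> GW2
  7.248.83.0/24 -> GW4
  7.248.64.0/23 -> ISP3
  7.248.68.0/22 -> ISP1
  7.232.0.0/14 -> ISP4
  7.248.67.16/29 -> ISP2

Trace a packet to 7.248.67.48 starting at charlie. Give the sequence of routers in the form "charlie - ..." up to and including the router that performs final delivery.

At charlie: longest match for 7.248.67.48 is 7.248.0.0/15 -> bravo
At bravo: longest match for 7.248.67.48 is 7.248.0.0/17 -> foxtrot
At foxtrot: longest match for 7.248.67.48 is 7.248.0.0/15 -> local delivery

charlie - bravo - foxtrot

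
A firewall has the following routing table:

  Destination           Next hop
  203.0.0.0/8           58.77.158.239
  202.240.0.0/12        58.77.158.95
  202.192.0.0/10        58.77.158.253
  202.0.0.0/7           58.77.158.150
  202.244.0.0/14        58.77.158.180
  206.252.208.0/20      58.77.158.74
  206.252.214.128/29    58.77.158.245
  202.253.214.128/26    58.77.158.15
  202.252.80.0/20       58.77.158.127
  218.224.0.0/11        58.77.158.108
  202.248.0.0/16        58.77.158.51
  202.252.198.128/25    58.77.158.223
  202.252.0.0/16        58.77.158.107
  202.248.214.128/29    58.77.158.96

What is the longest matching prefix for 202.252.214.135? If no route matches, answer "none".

202.252.0.0/16

Entries matching 202.252.214.135:
  202.0.0.0/7 (202.0.0.0 - 203.255.255.255)
  202.192.0.0/10 (202.192.0.0 - 202.255.255.255)
  202.240.0.0/12 (202.240.0.0 - 202.255.255.255)
  202.252.0.0/16 (202.252.0.0 - 202.252.255.255)
Most specific is 202.252.0.0/16.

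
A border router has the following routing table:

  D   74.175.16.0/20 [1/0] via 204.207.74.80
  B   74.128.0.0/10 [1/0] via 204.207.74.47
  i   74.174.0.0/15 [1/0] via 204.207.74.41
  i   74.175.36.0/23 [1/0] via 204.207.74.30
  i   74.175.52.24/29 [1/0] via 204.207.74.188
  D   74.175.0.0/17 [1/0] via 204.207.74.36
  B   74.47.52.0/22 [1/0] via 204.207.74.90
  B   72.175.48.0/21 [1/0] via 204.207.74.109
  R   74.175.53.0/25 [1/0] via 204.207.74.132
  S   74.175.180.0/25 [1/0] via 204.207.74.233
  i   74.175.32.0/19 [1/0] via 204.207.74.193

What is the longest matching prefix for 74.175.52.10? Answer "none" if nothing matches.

Entries matching 74.175.52.10:
  74.128.0.0/10 (74.128.0.0 - 74.191.255.255)
  74.174.0.0/15 (74.174.0.0 - 74.175.255.255)
  74.175.0.0/17 (74.175.0.0 - 74.175.127.255)
  74.175.32.0/19 (74.175.32.0 - 74.175.63.255)
Most specific is 74.175.32.0/19.

74.175.32.0/19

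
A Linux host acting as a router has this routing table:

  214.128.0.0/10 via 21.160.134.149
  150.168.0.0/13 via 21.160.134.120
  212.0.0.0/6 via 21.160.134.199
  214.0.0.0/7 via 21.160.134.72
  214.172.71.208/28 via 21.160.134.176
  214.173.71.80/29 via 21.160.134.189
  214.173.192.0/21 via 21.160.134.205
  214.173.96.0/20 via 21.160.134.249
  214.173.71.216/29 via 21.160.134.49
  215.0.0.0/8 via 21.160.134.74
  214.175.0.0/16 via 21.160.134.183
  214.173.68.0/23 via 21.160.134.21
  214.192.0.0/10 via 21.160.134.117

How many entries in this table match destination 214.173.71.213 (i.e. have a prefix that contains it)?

Prefixes containing 214.173.71.213:
  212.0.0.0/6 (212.0.0.0 - 215.255.255.255)
  214.0.0.0/7 (214.0.0.0 - 215.255.255.255)
  214.128.0.0/10 (214.128.0.0 - 214.191.255.255)
Total matching entries: 3.

3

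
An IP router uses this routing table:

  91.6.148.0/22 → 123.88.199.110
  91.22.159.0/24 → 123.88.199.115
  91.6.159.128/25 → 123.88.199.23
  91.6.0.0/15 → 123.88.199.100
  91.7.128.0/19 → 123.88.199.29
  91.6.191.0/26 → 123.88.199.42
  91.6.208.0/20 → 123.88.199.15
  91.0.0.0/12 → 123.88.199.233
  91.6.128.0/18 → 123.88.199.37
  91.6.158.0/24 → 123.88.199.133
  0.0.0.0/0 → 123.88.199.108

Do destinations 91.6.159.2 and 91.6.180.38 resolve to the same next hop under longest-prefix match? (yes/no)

91.6.159.2: longest match 91.6.128.0/18 -> 123.88.199.37
91.6.180.38: longest match 91.6.128.0/18 -> 123.88.199.37

yes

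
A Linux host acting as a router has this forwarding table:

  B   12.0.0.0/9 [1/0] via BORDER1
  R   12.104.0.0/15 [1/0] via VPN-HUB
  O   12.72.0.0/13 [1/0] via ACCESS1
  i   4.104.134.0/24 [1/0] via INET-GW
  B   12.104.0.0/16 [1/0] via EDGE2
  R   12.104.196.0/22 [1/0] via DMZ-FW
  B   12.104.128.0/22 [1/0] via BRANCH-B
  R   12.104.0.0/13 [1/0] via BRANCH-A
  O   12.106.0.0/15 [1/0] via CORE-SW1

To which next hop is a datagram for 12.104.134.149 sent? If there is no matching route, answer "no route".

Routes whose prefix contains 12.104.134.149:
  12.0.0.0/9 (12.0.0.0 - 12.127.255.255) -> BORDER1
  12.104.0.0/13 (12.104.0.0 - 12.111.255.255) -> BRANCH-A
  12.104.0.0/15 (12.104.0.0 - 12.105.255.255) -> VPN-HUB
  12.104.0.0/16 (12.104.0.0 - 12.104.255.255) -> EDGE2
More-specific entries that do NOT match:
  4.104.134.0/24 (4.104.134.0 - 4.104.134.255) does not contain 12.104.134.149
  12.104.196.0/22 (12.104.196.0 - 12.104.199.255) does not contain 12.104.134.149
  12.104.128.0/22 (12.104.128.0 - 12.104.131.255) does not contain 12.104.134.149
Longest matching prefix is /16 -> next hop EDGE2.

EDGE2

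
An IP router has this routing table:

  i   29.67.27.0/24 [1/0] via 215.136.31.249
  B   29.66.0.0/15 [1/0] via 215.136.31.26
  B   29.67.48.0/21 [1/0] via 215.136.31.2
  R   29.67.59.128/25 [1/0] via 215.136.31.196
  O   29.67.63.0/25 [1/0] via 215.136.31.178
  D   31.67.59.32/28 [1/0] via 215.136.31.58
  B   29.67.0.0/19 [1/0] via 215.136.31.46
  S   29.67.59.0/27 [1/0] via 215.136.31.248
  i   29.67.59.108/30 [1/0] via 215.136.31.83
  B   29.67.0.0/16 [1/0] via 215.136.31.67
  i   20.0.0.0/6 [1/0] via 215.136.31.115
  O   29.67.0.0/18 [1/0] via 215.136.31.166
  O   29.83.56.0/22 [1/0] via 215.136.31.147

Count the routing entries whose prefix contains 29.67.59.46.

Prefixes containing 29.67.59.46:
  29.66.0.0/15 (29.66.0.0 - 29.67.255.255)
  29.67.0.0/16 (29.67.0.0 - 29.67.255.255)
  29.67.0.0/18 (29.67.0.0 - 29.67.63.255)
Total matching entries: 3.

3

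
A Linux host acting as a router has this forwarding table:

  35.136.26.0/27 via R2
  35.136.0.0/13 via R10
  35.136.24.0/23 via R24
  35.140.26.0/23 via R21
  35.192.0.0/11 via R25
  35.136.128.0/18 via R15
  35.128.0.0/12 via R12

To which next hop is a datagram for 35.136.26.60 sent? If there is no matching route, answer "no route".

R10

Routes whose prefix contains 35.136.26.60:
  35.128.0.0/12 (35.128.0.0 - 35.143.255.255) -> R12
  35.136.0.0/13 (35.136.0.0 - 35.143.255.255) -> R10
More-specific entries that do NOT match:
  35.136.26.0/27 (35.136.26.0 - 35.136.26.31) does not contain 35.136.26.60
  35.136.24.0/23 (35.136.24.0 - 35.136.25.255) does not contain 35.136.26.60
  35.140.26.0/23 (35.140.26.0 - 35.140.27.255) does not contain 35.136.26.60
  35.136.128.0/18 (35.136.128.0 - 35.136.191.255) does not contain 35.136.26.60
Longest matching prefix is /13 -> next hop R10.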